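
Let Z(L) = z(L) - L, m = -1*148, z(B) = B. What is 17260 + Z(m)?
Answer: 17260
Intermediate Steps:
m = -148
Z(L) = 0 (Z(L) = L - L = 0)
17260 + Z(m) = 17260 + 0 = 17260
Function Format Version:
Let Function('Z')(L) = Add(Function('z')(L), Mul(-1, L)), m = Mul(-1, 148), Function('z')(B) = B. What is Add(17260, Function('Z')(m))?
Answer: 17260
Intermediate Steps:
m = -148
Function('Z')(L) = 0 (Function('Z')(L) = Add(L, Mul(-1, L)) = 0)
Add(17260, Function('Z')(m)) = Add(17260, 0) = 17260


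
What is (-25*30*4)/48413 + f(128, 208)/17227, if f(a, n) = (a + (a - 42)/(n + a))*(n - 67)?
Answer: 46134144817/46704602056 ≈ 0.98779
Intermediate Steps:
f(a, n) = (-67 + n)*(a + (-42 + a)/(a + n)) (f(a, n) = (a + (-42 + a)/(a + n))*(-67 + n) = (-67 + n)*(a + (-42 + a)/(a + n)))
(-25*30*4)/48413 + f(128, 208)/17227 = (-25*30*4)/48413 + ((2814 - 67*128 - 67*128² - 42*208 + 128*208² + 208*128² - 66*128*208)/(128 + 208))/17227 = -750*4*(1/48413) + ((2814 - 8576 - 67*16384 - 8736 + 128*43264 + 208*16384 - 1757184)/336)*(1/17227) = -3000*1/48413 + ((2814 - 8576 - 1097728 - 8736 + 5537792 + 3407872 - 1757184)/336)*(1/17227) = -3000/48413 + ((1/336)*6076254)*(1/17227) = -3000/48413 + (1012709/56)*(1/17227) = -3000/48413 + 1012709/964712 = 46134144817/46704602056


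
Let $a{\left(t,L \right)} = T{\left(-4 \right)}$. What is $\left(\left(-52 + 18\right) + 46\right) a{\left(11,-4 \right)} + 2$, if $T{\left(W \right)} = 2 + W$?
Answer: $-22$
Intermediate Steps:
$a{\left(t,L \right)} = -2$ ($a{\left(t,L \right)} = 2 - 4 = -2$)
$\left(\left(-52 + 18\right) + 46\right) a{\left(11,-4 \right)} + 2 = \left(\left(-52 + 18\right) + 46\right) \left(-2\right) + 2 = \left(-34 + 46\right) \left(-2\right) + 2 = 12 \left(-2\right) + 2 = -24 + 2 = -22$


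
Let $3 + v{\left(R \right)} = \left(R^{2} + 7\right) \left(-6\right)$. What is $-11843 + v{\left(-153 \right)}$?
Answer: $-152342$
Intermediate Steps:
$v{\left(R \right)} = -45 - 6 R^{2}$ ($v{\left(R \right)} = -3 + \left(R^{2} + 7\right) \left(-6\right) = -3 + \left(7 + R^{2}\right) \left(-6\right) = -3 - \left(42 + 6 R^{2}\right) = -45 - 6 R^{2}$)
$-11843 + v{\left(-153 \right)} = -11843 - \left(45 + 6 \left(-153\right)^{2}\right) = -11843 - 140499 = -152342$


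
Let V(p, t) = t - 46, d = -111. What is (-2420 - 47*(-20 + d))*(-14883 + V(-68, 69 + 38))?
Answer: -55389814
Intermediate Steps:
V(p, t) = -46 + t
(-2420 - 47*(-20 + d))*(-14883 + V(-68, 69 + 38)) = (-2420 - 47*(-20 - 111))*(-14883 + (-46 + (69 + 38))) = (-2420 - 47*(-131))*(-14883 + (-46 + 107)) = (-2420 + 6157)*(-14883 + 61) = 3737*(-14822) = -55389814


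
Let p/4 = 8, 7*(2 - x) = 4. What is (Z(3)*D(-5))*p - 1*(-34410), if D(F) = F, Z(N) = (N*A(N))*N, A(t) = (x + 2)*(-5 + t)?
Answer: 309990/7 ≈ 44284.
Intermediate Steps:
x = 10/7 (x = 2 - ⅐*4 = 2 - 4/7 = 10/7 ≈ 1.4286)
A(t) = -120/7 + 24*t/7 (A(t) = (10/7 + 2)*(-5 + t) = 24*(-5 + t)/7 = -120/7 + 24*t/7)
Z(N) = N²*(-120/7 + 24*N/7) (Z(N) = (N*(-120/7 + 24*N/7))*N = N²*(-120/7 + 24*N/7))
p = 32 (p = 4*8 = 32)
(Z(3)*D(-5))*p - 1*(-34410) = (((24/7)*3²*(-5 + 3))*(-5))*32 - 1*(-34410) = (((24/7)*9*(-2))*(-5))*32 + 34410 = -432/7*(-5)*32 + 34410 = (2160/7)*32 + 34410 = 69120/7 + 34410 = 309990/7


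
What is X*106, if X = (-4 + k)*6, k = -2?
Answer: -3816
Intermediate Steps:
X = -36 (X = (-4 - 2)*6 = -6*6 = -36)
X*106 = -36*106 = -3816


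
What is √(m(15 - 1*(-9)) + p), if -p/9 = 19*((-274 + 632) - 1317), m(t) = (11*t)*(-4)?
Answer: √162933 ≈ 403.65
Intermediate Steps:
m(t) = -44*t
p = 163989 (p = -171*((-274 + 632) - 1317) = -171*(358 - 1317) = -171*(-959) = -9*(-18221) = 163989)
√(m(15 - 1*(-9)) + p) = √(-44*(15 - 1*(-9)) + 163989) = √(-44*(15 + 9) + 163989) = √(-44*24 + 163989) = √(-1056 + 163989) = √162933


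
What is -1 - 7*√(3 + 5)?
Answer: -1 - 14*√2 ≈ -20.799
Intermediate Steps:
-1 - 7*√(3 + 5) = -1 - 14*√2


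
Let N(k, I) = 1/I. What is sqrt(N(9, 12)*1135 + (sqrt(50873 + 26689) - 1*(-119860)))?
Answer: sqrt(4318365 + 108*sqrt(8618))/6 ≈ 346.75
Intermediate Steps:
N(k, I) = 1/I
sqrt(N(9, 12)*1135 + (sqrt(50873 + 26689) - 1*(-119860))) = sqrt(1135/12 + (sqrt(50873 + 26689) - 1*(-119860))) = sqrt((1/12)*1135 + (sqrt(77562) + 119860)) = sqrt(1135/12 + (3*sqrt(8618) + 119860)) = sqrt(1135/12 + (119860 + 3*sqrt(8618))) = sqrt(1439455/12 + 3*sqrt(8618))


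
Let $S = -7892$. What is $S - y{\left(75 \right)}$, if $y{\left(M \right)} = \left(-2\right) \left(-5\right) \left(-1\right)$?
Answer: $-7882$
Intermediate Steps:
$y{\left(M \right)} = -10$ ($y{\left(M \right)} = 10 \left(-1\right) = -10$)
$S - y{\left(75 \right)} = -7892 - -10 = -7892 + 10 = -7882$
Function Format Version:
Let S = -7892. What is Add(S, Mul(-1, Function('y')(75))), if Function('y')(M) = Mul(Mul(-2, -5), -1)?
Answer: -7882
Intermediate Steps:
Function('y')(M) = -10 (Function('y')(M) = Mul(10, -1) = -10)
Add(S, Mul(-1, Function('y')(75))) = Add(-7892, Mul(-1, -10)) = Add(-7892, 10) = -7882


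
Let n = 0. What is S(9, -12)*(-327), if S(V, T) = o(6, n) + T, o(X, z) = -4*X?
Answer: 11772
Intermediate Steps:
S(V, T) = -24 + T (S(V, T) = -4*6 + T = -24 + T)
S(9, -12)*(-327) = (-24 - 12)*(-327) = -36*(-327) = 11772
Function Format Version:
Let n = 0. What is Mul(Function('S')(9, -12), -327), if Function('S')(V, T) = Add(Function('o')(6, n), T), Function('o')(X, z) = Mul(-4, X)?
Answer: 11772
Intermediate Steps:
Function('S')(V, T) = Add(-24, T) (Function('S')(V, T) = Add(Mul(-4, 6), T) = Add(-24, T))
Mul(Function('S')(9, -12), -327) = Mul(Add(-24, -12), -327) = Mul(-36, -327) = 11772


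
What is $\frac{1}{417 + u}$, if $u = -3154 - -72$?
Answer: $- \frac{1}{2665} \approx -0.00037523$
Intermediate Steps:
$u = -3082$ ($u = -3154 + 72 = -3082$)
$\frac{1}{417 + u} = \frac{1}{417 - 3082} = \frac{1}{-2665} = - \frac{1}{2665}$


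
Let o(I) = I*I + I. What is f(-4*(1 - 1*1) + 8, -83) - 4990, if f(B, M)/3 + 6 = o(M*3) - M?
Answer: 180497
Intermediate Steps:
o(I) = I + I**2 (o(I) = I**2 + I = I + I**2)
f(B, M) = -18 - 3*M + 9*M*(1 + 3*M) (f(B, M) = -18 + 3*((M*3)*(1 + M*3) - M) = -18 + 3*((3*M)*(1 + 3*M) - M) = -18 + 3*(3*M*(1 + 3*M) - M) = -18 + 3*(-M + 3*M*(1 + 3*M)) = -18 + (-3*M + 9*M*(1 + 3*M)) = -18 - 3*M + 9*M*(1 + 3*M))
f(-4*(1 - 1*1) + 8, -83) - 4990 = (-18 + 6*(-83) + 27*(-83)**2) - 4990 = (-18 - 498 + 27*6889) - 4990 = (-18 - 498 + 186003) - 4990 = 185487 - 4990 = 180497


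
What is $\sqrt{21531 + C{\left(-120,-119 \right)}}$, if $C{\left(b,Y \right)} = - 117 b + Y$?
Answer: $2 \sqrt{8863} \approx 188.29$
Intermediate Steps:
$C{\left(b,Y \right)} = Y - 117 b$
$\sqrt{21531 + C{\left(-120,-119 \right)}} = \sqrt{21531 - -13921} = \sqrt{21531 + \left(-119 + 14040\right)} = \sqrt{21531 + 13921} = \sqrt{35452} = 2 \sqrt{8863}$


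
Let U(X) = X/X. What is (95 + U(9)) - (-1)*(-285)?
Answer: -189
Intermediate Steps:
U(X) = 1
(95 + U(9)) - (-1)*(-285) = (95 + 1) - (-1)*(-285) = 96 - 1*285 = 96 - 285 = -189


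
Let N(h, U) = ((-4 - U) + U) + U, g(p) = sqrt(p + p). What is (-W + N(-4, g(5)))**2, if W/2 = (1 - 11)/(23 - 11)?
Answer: 139/9 - 14*sqrt(10)/3 ≈ 0.68715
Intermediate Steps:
g(p) = sqrt(2)*sqrt(p) (g(p) = sqrt(2*p) = sqrt(2)*sqrt(p))
N(h, U) = -4 + U
W = -5/3 (W = 2*((1 - 11)/(23 - 11)) = 2*(-10/12) = 2*(-10*1/12) = 2*(-5/6) = -5/3 ≈ -1.6667)
(-W + N(-4, g(5)))**2 = (-1*(-5/3) + (-4 + sqrt(2)*sqrt(5)))**2 = (5/3 + (-4 + sqrt(10)))**2 = (-7/3 + sqrt(10))**2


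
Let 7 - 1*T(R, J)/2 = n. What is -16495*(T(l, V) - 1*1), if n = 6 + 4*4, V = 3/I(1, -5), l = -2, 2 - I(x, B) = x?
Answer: 511345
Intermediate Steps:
I(x, B) = 2 - x
V = 3 (V = 3/(2 - 1*1) = 3/(2 - 1) = 3/1 = 3*1 = 3)
n = 22 (n = 6 + 16 = 22)
T(R, J) = -30 (T(R, J) = 14 - 2*22 = 14 - 44 = -30)
-16495*(T(l, V) - 1*1) = -16495*(-30 - 1*1) = -16495*(-30 - 1) = -16495*(-31) = 511345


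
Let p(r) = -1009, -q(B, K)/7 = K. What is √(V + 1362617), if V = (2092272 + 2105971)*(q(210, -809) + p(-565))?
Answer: √19539985539 ≈ 1.3979e+5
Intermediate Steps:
q(B, K) = -7*K
V = 19538622922 (V = (2092272 + 2105971)*(-7*(-809) - 1009) = 4198243*(5663 - 1009) = 4198243*4654 = 19538622922)
√(V + 1362617) = √(19538622922 + 1362617) = √19539985539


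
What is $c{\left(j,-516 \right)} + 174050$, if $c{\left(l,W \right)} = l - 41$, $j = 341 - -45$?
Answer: $174395$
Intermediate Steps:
$j = 386$ ($j = 341 + 45 = 386$)
$c{\left(l,W \right)} = -41 + l$
$c{\left(j,-516 \right)} + 174050 = \left(-41 + 386\right) + 174050 = 345 + 174050 = 174395$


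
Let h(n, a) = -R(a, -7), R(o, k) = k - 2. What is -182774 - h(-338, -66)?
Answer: -182783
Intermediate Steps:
R(o, k) = -2 + k
h(n, a) = 9 (h(n, a) = -(-2 - 7) = -1*(-9) = 9)
-182774 - h(-338, -66) = -182774 - 1*9 = -182774 - 9 = -182783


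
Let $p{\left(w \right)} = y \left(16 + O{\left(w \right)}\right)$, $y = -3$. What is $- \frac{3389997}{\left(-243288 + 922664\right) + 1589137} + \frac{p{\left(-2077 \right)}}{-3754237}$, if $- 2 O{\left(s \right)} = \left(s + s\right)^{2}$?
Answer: $- \frac{1831896599593}{218372703579} \approx -8.3889$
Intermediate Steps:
$O{\left(s \right)} = - 2 s^{2}$ ($O{\left(s \right)} = - \frac{\left(s + s\right)^{2}}{2} = - \frac{\left(2 s\right)^{2}}{2} = - \frac{4 s^{2}}{2} = - 2 s^{2}$)
$p{\left(w \right)} = -48 + 6 w^{2}$ ($p{\left(w \right)} = - 3 \left(16 - 2 w^{2}\right) = -48 + 6 w^{2}$)
$- \frac{3389997}{\left(-243288 + 922664\right) + 1589137} + \frac{p{\left(-2077 \right)}}{-3754237} = - \frac{3389997}{\left(-243288 + 922664\right) + 1589137} + \frac{-48 + 6 \left(-2077\right)^{2}}{-3754237} = - \frac{3389997}{679376 + 1589137} + \left(-48 + 6 \cdot 4313929\right) \left(- \frac{1}{3754237}\right) = - \frac{3389997}{2268513} + \left(-48 + 25883574\right) \left(- \frac{1}{3754237}\right) = \left(-3389997\right) \frac{1}{2268513} + 25883526 \left(- \frac{1}{3754237}\right) = - \frac{86923}{58167} - \frac{25883526}{3754237} = - \frac{1831896599593}{218372703579}$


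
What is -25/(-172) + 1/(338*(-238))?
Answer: 125683/864773 ≈ 0.14534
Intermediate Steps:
-25/(-172) + 1/(338*(-238)) = -25*(-1/172) + (1/338)*(-1/238) = 25/172 - 1/80444 = 125683/864773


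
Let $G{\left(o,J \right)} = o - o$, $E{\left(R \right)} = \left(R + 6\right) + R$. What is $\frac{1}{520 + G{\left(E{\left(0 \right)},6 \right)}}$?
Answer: $\frac{1}{520} \approx 0.0019231$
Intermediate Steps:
$E{\left(R \right)} = 6 + 2 R$ ($E{\left(R \right)} = \left(6 + R\right) + R = 6 + 2 R$)
$G{\left(o,J \right)} = 0$
$\frac{1}{520 + G{\left(E{\left(0 \right)},6 \right)}} = \frac{1}{520 + 0} = \frac{1}{520}$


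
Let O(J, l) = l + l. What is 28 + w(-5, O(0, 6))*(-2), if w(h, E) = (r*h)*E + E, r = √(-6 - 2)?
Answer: 4 + 240*I*√2 ≈ 4.0 + 339.41*I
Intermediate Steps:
O(J, l) = 2*l
r = 2*I*√2 (r = √(-8) = 2*I*√2 ≈ 2.8284*I)
w(h, E) = E + 2*I*E*h*√2 (w(h, E) = ((2*I*√2)*h)*E + E = (2*I*h*√2)*E + E = 2*I*E*h*√2 + E = E + 2*I*E*h*√2)
28 + w(-5, O(0, 6))*(-2) = 28 + ((2*6)*(1 + 2*I*(-5)*√2))*(-2) = 28 + (12*(1 - 10*I*√2))*(-2) = 28 + (12 - 120*I*√2)*(-2) = 28 + (-24 + 240*I*√2) = 4 + 240*I*√2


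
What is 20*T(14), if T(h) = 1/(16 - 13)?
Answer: 20/3 ≈ 6.6667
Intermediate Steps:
T(h) = ⅓ (T(h) = 1/3 = ⅓)
20*T(14) = 20*(⅓) = 20/3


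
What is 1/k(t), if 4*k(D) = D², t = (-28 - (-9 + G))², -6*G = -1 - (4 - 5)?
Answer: 4/130321 ≈ 3.0693e-5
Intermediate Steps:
G = 0 (G = -(-1 - (4 - 5))/6 = -(-1 - 1*(-1))/6 = -(-1 + 1)/6 = -⅙*0 = 0)
t = 361 (t = (-28 - (-9 + 0))² = (-28 - 1*(-9))² = (-28 + 9)² = (-19)² = 361)
k(D) = D²/4
1/k(t) = 1/((¼)*361²) = 1/((¼)*130321) = 1/(130321/4) = 4/130321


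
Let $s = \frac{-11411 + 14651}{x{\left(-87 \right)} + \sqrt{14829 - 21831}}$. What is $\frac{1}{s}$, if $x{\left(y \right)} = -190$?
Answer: $- \frac{19}{324} + \frac{i \sqrt{778}}{1080} \approx -0.058642 + 0.025827 i$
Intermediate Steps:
$s = \frac{3240}{-190 + 3 i \sqrt{778}}$ ($s = \frac{-11411 + 14651}{-190 + \sqrt{14829 - 21831}} = \frac{3240}{-190 + \sqrt{-7002}} = \frac{3240}{-190 + 3 i \sqrt{778}} \approx -14.282 - 6.2901 i$)
$\frac{1}{s} = \frac{1}{- \frac{307800}{21551} - \frac{4860 i \sqrt{778}}{21551}}$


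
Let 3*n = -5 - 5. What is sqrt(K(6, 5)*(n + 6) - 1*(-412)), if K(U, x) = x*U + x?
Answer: 2*sqrt(1137)/3 ≈ 22.480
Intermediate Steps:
K(U, x) = x + U*x (K(U, x) = U*x + x = x + U*x)
n = -10/3 (n = (-5 - 5)/3 = (1/3)*(-10) = -10/3 ≈ -3.3333)
sqrt(K(6, 5)*(n + 6) - 1*(-412)) = sqrt((5*(1 + 6))*(-10/3 + 6) - 1*(-412)) = sqrt((5*7)*(8/3) + 412) = sqrt(35*(8/3) + 412) = sqrt(280/3 + 412) = sqrt(1516/3) = 2*sqrt(1137)/3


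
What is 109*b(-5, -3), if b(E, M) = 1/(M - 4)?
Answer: -109/7 ≈ -15.571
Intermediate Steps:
b(E, M) = 1/(-4 + M)
109*b(-5, -3) = 109/(-4 - 3) = 109/(-7) = 109*(-⅐) = -109/7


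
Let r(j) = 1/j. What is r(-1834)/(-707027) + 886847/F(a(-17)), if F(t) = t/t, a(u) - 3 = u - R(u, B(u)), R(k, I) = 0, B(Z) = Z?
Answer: 1149963435275747/1296687518 ≈ 8.8685e+5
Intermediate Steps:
a(u) = 3 + u (a(u) = 3 + (u - 1*0) = 3 + (u + 0) = 3 + u)
F(t) = 1
r(-1834)/(-707027) + 886847/F(a(-17)) = 1/(-1834*(-707027)) + 886847/1 = -1/1834*(-1/707027) + 886847*1 = 1/1296687518 + 886847 = 1149963435275747/1296687518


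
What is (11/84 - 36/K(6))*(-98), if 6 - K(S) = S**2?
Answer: -3913/30 ≈ -130.43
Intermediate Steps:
K(S) = 6 - S**2
(11/84 - 36/K(6))*(-98) = (11/84 - 36/(6 - 1*6**2))*(-98) = (11*(1/84) - 36/(6 - 1*36))*(-98) = (11/84 - 36/(6 - 36))*(-98) = (11/84 - 36/(-30))*(-98) = (11/84 - 36*(-1/30))*(-98) = (11/84 + 6/5)*(-98) = (559/420)*(-98) = -3913/30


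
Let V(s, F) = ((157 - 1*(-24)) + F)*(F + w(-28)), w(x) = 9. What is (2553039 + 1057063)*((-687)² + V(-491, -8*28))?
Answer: 1737231623828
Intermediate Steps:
V(s, F) = (9 + F)*(181 + F) (V(s, F) = ((157 - 1*(-24)) + F)*(F + 9) = ((157 + 24) + F)*(9 + F) = (181 + F)*(9 + F) = (9 + F)*(181 + F))
(2553039 + 1057063)*((-687)² + V(-491, -8*28)) = (2553039 + 1057063)*((-687)² + (1629 + (-8*28)² + 190*(-8*28))) = 3610102*(471969 + (1629 + (-224)² + 190*(-224))) = 3610102*(471969 + (1629 + 50176 - 42560)) = 3610102*(471969 + 9245) = 3610102*481214 = 1737231623828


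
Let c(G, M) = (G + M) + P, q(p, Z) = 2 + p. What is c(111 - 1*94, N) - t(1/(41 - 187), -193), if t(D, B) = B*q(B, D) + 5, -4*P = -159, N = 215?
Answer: -146385/4 ≈ -36596.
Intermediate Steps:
P = 159/4 (P = -¼*(-159) = 159/4 ≈ 39.750)
c(G, M) = 159/4 + G + M (c(G, M) = (G + M) + 159/4 = 159/4 + G + M)
t(D, B) = 5 + B*(2 + B) (t(D, B) = B*(2 + B) + 5 = 5 + B*(2 + B))
c(111 - 1*94, N) - t(1/(41 - 187), -193) = (159/4 + (111 - 1*94) + 215) - (5 - 193*(2 - 193)) = (159/4 + (111 - 94) + 215) - (5 - 193*(-191)) = (159/4 + 17 + 215) - (5 + 36863) = 1087/4 - 1*36868 = 1087/4 - 36868 = -146385/4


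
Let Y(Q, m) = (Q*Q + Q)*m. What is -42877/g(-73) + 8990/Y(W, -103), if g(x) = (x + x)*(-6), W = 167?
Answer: -860503179/17579422 ≈ -48.949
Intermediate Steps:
g(x) = -12*x (g(x) = (2*x)*(-6) = -12*x)
Y(Q, m) = m*(Q + Q²) (Y(Q, m) = (Q² + Q)*m = (Q + Q²)*m = m*(Q + Q²))
-42877/g(-73) + 8990/Y(W, -103) = -42877/((-12*(-73))) + 8990/((167*(-103)*(1 + 167))) = -42877/876 + 8990/((167*(-103)*168)) = -42877*1/876 + 8990/(-2889768) = -42877/876 + 8990*(-1/2889768) = -42877/876 - 4495/1444884 = -860503179/17579422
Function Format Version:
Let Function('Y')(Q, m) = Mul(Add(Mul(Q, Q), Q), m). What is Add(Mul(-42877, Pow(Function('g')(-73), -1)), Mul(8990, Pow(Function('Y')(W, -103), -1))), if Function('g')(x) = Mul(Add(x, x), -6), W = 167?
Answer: Rational(-860503179, 17579422) ≈ -48.949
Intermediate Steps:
Function('g')(x) = Mul(-12, x) (Function('g')(x) = Mul(Mul(2, x), -6) = Mul(-12, x))
Function('Y')(Q, m) = Mul(m, Add(Q, Pow(Q, 2))) (Function('Y')(Q, m) = Mul(Add(Pow(Q, 2), Q), m) = Mul(Add(Q, Pow(Q, 2)), m) = Mul(m, Add(Q, Pow(Q, 2))))
Add(Mul(-42877, Pow(Function('g')(-73), -1)), Mul(8990, Pow(Function('Y')(W, -103), -1))) = Add(Mul(-42877, Pow(Mul(-12, -73), -1)), Mul(8990, Pow(Mul(167, -103, Add(1, 167)), -1))) = Add(Mul(-42877, Pow(876, -1)), Mul(8990, Pow(Mul(167, -103, 168), -1))) = Add(Mul(-42877, Rational(1, 876)), Mul(8990, Pow(-2889768, -1))) = Add(Rational(-42877, 876), Mul(8990, Rational(-1, 2889768))) = Add(Rational(-42877, 876), Rational(-4495, 1444884)) = Rational(-860503179, 17579422)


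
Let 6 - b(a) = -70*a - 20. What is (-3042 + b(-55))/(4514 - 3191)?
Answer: -6866/1323 ≈ -5.1897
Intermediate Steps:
b(a) = 26 + 70*a (b(a) = 6 - (-70*a - 20) = 6 - (-20 - 70*a) = 6 + (20 + 70*a) = 26 + 70*a)
(-3042 + b(-55))/(4514 - 3191) = (-3042 + (26 + 70*(-55)))/(4514 - 3191) = (-3042 + (26 - 3850))/1323 = (-3042 - 3824)*(1/1323) = -6866*1/1323 = -6866/1323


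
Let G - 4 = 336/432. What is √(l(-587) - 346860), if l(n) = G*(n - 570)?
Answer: I*√3171491/3 ≈ 593.62*I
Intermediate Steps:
G = 43/9 (G = 4 + 336/432 = 4 + 336*(1/432) = 4 + 7/9 = 43/9 ≈ 4.7778)
l(n) = -8170/3 + 43*n/9 (l(n) = 43*(n - 570)/9 = 43*(-570 + n)/9 = -8170/3 + 43*n/9)
√(l(-587) - 346860) = √((-8170/3 + (43/9)*(-587)) - 346860) = √((-8170/3 - 25241/9) - 346860) = √(-49751/9 - 346860) = √(-3171491/9) = I*√3171491/3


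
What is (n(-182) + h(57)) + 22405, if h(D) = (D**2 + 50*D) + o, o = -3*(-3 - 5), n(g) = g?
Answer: 28346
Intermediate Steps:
o = 24 (o = -3*(-8) = 24)
h(D) = 24 + D**2 + 50*D (h(D) = (D**2 + 50*D) + 24 = 24 + D**2 + 50*D)
(n(-182) + h(57)) + 22405 = (-182 + (24 + 57**2 + 50*57)) + 22405 = (-182 + (24 + 3249 + 2850)) + 22405 = (-182 + 6123) + 22405 = 5941 + 22405 = 28346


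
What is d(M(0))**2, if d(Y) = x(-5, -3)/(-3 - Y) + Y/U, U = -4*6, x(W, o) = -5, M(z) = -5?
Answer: 3025/576 ≈ 5.2517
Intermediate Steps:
U = -24
d(Y) = -5/(-3 - Y) - Y/24 (d(Y) = -5/(-3 - Y) + Y/(-24) = -5/(-3 - Y) + Y*(-1/24) = -5/(-3 - Y) - Y/24)
d(M(0))**2 = ((120 - 1*(-5)**2 - 3*(-5))/(24*(3 - 5)))**2 = ((1/24)*(120 - 1*25 + 15)/(-2))**2 = ((1/24)*(-1/2)*(120 - 25 + 15))**2 = ((1/24)*(-1/2)*110)**2 = (-55/24)**2 = 3025/576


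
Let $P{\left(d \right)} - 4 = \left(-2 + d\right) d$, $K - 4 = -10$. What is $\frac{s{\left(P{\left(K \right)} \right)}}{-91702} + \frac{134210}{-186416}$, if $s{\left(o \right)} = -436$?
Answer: $- \frac{3056512011}{4273680008} \approx -0.71519$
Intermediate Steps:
$K = -6$ ($K = 4 - 10 = -6$)
$P{\left(d \right)} = 4 + d \left(-2 + d\right)$ ($P{\left(d \right)} = 4 + \left(-2 + d\right) d = 4 + d \left(-2 + d\right)$)
$\frac{s{\left(P{\left(K \right)} \right)}}{-91702} + \frac{134210}{-186416} = - \frac{436}{-91702} + \frac{134210}{-186416} = \left(-436\right) \left(- \frac{1}{91702}\right) + 134210 \left(- \frac{1}{186416}\right) = \frac{218}{45851} - \frac{67105}{93208} = - \frac{3056512011}{4273680008}$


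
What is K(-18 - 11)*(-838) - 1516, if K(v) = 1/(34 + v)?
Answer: -8418/5 ≈ -1683.6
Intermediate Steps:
K(-18 - 11)*(-838) - 1516 = -838/(34 + (-18 - 11)) - 1516 = -838/(34 - 29) - 1516 = -838/5 - 1516 = -8418/5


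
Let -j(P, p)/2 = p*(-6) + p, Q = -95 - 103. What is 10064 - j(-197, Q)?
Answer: 12044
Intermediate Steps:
Q = -198
j(P, p) = 10*p (j(P, p) = -2*(p*(-6) + p) = -2*(-6*p + p) = -(-10)*p = 10*p)
10064 - j(-197, Q) = 10064 - 10*(-198) = 10064 - 1*(-1980) = 10064 + 1980 = 12044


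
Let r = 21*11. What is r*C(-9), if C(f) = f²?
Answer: 18711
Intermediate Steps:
r = 231
r*C(-9) = 231*(-9)² = 231*81 = 18711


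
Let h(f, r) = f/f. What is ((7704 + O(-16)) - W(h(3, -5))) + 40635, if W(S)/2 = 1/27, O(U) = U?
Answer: 1304719/27 ≈ 48323.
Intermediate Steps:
h(f, r) = 1
W(S) = 2/27
((7704 + O(-16)) - W(h(3, -5))) + 40635 = ((7704 - 16) - 1*2/27) + 40635 = (7688 - 2/27) + 40635 = 207574/27 + 40635 = 1304719/27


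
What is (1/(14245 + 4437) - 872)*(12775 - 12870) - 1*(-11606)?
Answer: 1764440077/18682 ≈ 94446.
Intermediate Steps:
(1/(14245 + 4437) - 872)*(12775 - 12870) - 1*(-11606) = (1/18682 - 872)*(-95) + 11606 = -16290703/18682*(-95) + 11606 = 1547616785/18682 + 11606 = 1764440077/18682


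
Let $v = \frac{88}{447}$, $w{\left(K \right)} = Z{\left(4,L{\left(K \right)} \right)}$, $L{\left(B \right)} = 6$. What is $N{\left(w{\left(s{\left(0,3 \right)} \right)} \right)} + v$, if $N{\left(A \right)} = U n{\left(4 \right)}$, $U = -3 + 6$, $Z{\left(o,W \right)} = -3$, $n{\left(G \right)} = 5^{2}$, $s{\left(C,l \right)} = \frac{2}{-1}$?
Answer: $\frac{33613}{447} \approx 75.197$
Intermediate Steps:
$s{\left(C,l \right)} = -2$ ($s{\left(C,l \right)} = 2 \left(-1\right) = -2$)
$n{\left(G \right)} = 25$
$w{\left(K \right)} = -3$
$v = \frac{88}{447}$ ($v = 88 \cdot \frac{1}{447} = \frac{88}{447} \approx 0.19687$)
$U = 3$
$N{\left(A \right)} = 75$ ($N{\left(A \right)} = 3 \cdot 25 = 75$)
$N{\left(w{\left(s{\left(0,3 \right)} \right)} \right)} + v = 75 + \frac{88}{447} = \frac{33613}{447}$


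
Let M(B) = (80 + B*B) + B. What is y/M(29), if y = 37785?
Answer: 7557/190 ≈ 39.774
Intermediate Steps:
M(B) = 80 + B + B² (M(B) = (80 + B²) + B = 80 + B + B²)
y/M(29) = 37785/(80 + 29 + 29²) = 37785/(80 + 29 + 841) = 37785/950 = 37785*(1/950) = 7557/190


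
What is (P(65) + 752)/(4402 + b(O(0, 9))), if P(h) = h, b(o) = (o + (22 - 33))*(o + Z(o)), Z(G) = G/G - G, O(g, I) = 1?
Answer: 817/4392 ≈ 0.18602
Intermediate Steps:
Z(G) = 1 - G
b(o) = -11 + o (b(o) = (o + (22 - 33))*(o + (1 - o)) = (o - 11)*1 = (-11 + o)*1 = -11 + o)
(P(65) + 752)/(4402 + b(O(0, 9))) = (65 + 752)/(4402 + (-11 + 1)) = 817/(4402 - 10) = 817/4392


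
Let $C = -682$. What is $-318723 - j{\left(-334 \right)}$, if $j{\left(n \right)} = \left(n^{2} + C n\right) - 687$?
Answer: $-657380$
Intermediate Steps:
$j{\left(n \right)} = -687 + n^{2} - 682 n$ ($j{\left(n \right)} = \left(n^{2} - 682 n\right) - 687 = -687 + n^{2} - 682 n$)
$-318723 - j{\left(-334 \right)} = -318723 - \left(-687 + \left(-334\right)^{2} - -227788\right) = -318723 - \left(-687 + 111556 + 227788\right) = -318723 - 338657 = -657380$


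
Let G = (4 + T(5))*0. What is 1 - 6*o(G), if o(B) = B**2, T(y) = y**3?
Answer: 1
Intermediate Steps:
G = 0 (G = (4 + 5**3)*0 = (4 + 125)*0 = 129*0 = 0)
1 - 6*o(G) = 1 - 6*0**2 = 1 - 6*0 = 1 + 0 = 1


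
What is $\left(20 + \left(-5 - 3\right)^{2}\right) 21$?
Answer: $1764$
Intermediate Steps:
$\left(20 + \left(-5 - 3\right)^{2}\right) 21 = \left(20 + \left(-8\right)^{2}\right) 21 = \left(20 + 64\right) 21 = 84 \cdot 21 = 1764$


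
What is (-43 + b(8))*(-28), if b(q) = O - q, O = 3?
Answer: 1344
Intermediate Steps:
b(q) = 3 - q
(-43 + b(8))*(-28) = (-43 + (3 - 1*8))*(-28) = (-43 + (3 - 8))*(-28) = (-43 - 5)*(-28) = -48*(-28) = 1344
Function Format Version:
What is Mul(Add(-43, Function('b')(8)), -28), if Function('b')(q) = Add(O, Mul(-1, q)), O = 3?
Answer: 1344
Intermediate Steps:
Function('b')(q) = Add(3, Mul(-1, q))
Mul(Add(-43, Function('b')(8)), -28) = Mul(Add(-43, Add(3, Mul(-1, 8))), -28) = Mul(Add(-43, Add(3, -8)), -28) = Mul(Add(-43, -5), -28) = Mul(-48, -28) = 1344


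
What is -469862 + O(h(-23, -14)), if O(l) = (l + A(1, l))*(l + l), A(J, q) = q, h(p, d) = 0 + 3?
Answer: -469826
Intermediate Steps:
h(p, d) = 3
O(l) = 4*l² (O(l) = (l + l)*(l + l) = (2*l)*(2*l) = 4*l²)
-469862 + O(h(-23, -14)) = -469862 + 4*3² = -469862 + 4*9 = -469862 + 36 = -469826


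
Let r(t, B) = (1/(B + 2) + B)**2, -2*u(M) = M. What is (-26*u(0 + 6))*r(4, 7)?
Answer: 106496/27 ≈ 3944.3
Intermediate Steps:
u(M) = -M/2
r(t, B) = (B + 1/(2 + B))**2 (r(t, B) = (1/(2 + B) + B)**2 = (B + 1/(2 + B))**2)
(-26*u(0 + 6))*r(4, 7) = (-(-13)*(0 + 6))*((1 + 7**2 + 2*7)**2/(2 + 7)**2) = (-(-13)*6)*((1 + 49 + 14)**2/9**2) = (-26*(-3))*((1/81)*64**2) = 78*((1/81)*4096) = 78*(4096/81) = 106496/27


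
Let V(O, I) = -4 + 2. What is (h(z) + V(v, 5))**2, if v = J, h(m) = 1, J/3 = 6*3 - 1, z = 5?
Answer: 1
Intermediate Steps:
J = 51 (J = 3*(6*3 - 1) = 3*(18 - 1) = 3*17 = 51)
v = 51
V(O, I) = -2
(h(z) + V(v, 5))**2 = (1 - 2)**2 = (-1)**2 = 1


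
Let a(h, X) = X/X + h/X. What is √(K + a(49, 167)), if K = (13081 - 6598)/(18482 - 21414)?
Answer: I*√55005260439/244822 ≈ 0.95797*I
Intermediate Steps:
a(h, X) = 1 + h/X
K = -6483/2932 (K = 6483/(-2932) = 6483*(-1/2932) = -6483/2932 ≈ -2.2111)
√(K + a(49, 167)) = √(-6483/2932 + (167 + 49)/167) = √(-6483/2932 + (1/167)*216) = √(-6483/2932 + 216/167) = √(-449349/489644) = I*√55005260439/244822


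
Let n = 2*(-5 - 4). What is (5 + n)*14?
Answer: -182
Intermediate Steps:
n = -18 (n = 2*(-9) = -18)
(5 + n)*14 = (5 - 18)*14 = -13*14 = -182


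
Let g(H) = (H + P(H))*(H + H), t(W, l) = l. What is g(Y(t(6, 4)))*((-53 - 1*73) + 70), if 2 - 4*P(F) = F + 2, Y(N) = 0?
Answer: 0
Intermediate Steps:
P(F) = -F/4 (P(F) = 1/2 - (F + 2)/4 = 1/2 - (2 + F)/4 = 1/2 + (-1/2 - F/4) = -F/4)
g(H) = 3*H**2/2 (g(H) = (H - H/4)*(H + H) = (3*H/4)*(2*H) = 3*H**2/2)
g(Y(t(6, 4)))*((-53 - 1*73) + 70) = ((3/2)*0**2)*((-53 - 1*73) + 70) = ((3/2)*0)*((-53 - 73) + 70) = 0*(-126 + 70) = 0*(-56) = 0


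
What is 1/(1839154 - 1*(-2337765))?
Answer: 1/4176919 ≈ 2.3941e-7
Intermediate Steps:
1/(1839154 - 1*(-2337765)) = 1/(1839154 + 2337765) = 1/4176919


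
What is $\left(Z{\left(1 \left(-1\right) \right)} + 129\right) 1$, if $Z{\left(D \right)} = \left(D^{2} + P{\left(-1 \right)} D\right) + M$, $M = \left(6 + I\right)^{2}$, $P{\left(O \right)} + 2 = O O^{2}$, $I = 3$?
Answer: $214$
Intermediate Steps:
$P{\left(O \right)} = -2 + O^{3}$ ($P{\left(O \right)} = -2 + O O^{2} = -2 + O^{3}$)
$M = 81$ ($M = \left(6 + 3\right)^{2} = 9^{2} = 81$)
$Z{\left(D \right)} = 81 + D^{2} - 3 D$ ($Z{\left(D \right)} = \left(D^{2} + \left(-2 + \left(-1\right)^{3}\right) D\right) + 81 = \left(D^{2} + \left(-2 - 1\right) D\right) + 81 = \left(D^{2} - 3 D\right) + 81 = 81 + D^{2} - 3 D$)
$\left(Z{\left(1 \left(-1\right) \right)} + 129\right) 1 = \left(\left(81 + \left(1 \left(-1\right)\right)^{2} - 3 \cdot 1 \left(-1\right)\right) + 129\right) 1 = \left(\left(81 + \left(-1\right)^{2} - -3\right) + 129\right) 1 = \left(\left(81 + 1 + 3\right) + 129\right) 1 = \left(85 + 129\right) 1 = 214 \cdot 1 = 214$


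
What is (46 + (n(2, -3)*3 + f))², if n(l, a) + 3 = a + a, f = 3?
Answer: 484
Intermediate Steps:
n(l, a) = -3 + 2*a (n(l, a) = -3 + (a + a) = -3 + 2*a)
(46 + (n(2, -3)*3 + f))² = (46 + ((-3 + 2*(-3))*3 + 3))² = (46 + ((-3 - 6)*3 + 3))² = (46 + (-9*3 + 3))² = (46 + (-27 + 3))² = (46 - 24)² = 22² = 484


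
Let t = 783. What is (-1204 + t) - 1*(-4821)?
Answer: 4400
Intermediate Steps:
(-1204 + t) - 1*(-4821) = (-1204 + 783) - 1*(-4821) = -421 + 4821 = 4400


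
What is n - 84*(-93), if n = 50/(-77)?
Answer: 601474/77 ≈ 7811.4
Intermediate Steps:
n = -50/77 (n = 50*(-1/77) = -50/77 ≈ -0.64935)
n - 84*(-93) = -50/77 - 84*(-93) = -50/77 + 7812 = 601474/77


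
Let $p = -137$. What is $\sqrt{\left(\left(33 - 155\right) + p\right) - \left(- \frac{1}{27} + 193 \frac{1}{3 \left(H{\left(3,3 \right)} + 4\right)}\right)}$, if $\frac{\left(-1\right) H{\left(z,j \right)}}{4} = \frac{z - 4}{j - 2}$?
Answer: $\frac{7 i \sqrt{7062}}{36} \approx 16.34 i$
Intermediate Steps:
$H{\left(z,j \right)} = - \frac{4 \left(-4 + z\right)}{-2 + j}$ ($H{\left(z,j \right)} = - 4 \frac{z - 4}{j - 2} = - 4 \frac{-4 + z}{-2 + j} = - \frac{4 \left(-4 + z\right)}{-2 + j}$)
$\sqrt{\left(\left(33 - 155\right) + p\right) - \left(- \frac{1}{27} + 193 \frac{1}{3 \left(H{\left(3,3 \right)} + 4\right)}\right)} = \sqrt{\left(\left(33 - 155\right) - 137\right) - \left(- \frac{1}{27} + 193 \frac{1}{3 \left(\frac{4 \left(4 - 3\right)}{-2 + 3} + 4\right)}\right)} = \sqrt{\left(-122 - 137\right) - \left(- \frac{1}{27} + \frac{193}{\left(\frac{4 \left(4 - 3\right)}{1} + 4\right) 3}\right)} = \sqrt{-259 + \left(- \frac{193}{\left(4 \cdot 1 \cdot 1 + 4\right) 3} + \frac{1}{27}\right)} = \sqrt{-259 + \left(- \frac{193}{\left(4 + 4\right) 3} + \frac{1}{27}\right)} = \sqrt{-259 + \left(- \frac{193}{8 \cdot 3} + \frac{1}{27}\right)} = \sqrt{-259 + \left(- \frac{193}{24} + \frac{1}{27}\right)} = \sqrt{-259 - \frac{1729}{216}} = \sqrt{- \frac{57673}{216}} = \frac{7 i \sqrt{7062}}{36}$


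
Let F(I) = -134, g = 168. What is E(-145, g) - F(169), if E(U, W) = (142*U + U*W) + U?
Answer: -44961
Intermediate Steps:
E(U, W) = 143*U + U*W
E(-145, g) - F(169) = -145*(143 + 168) - 1*(-134) = -145*311 + 134 = -45095 + 134 = -44961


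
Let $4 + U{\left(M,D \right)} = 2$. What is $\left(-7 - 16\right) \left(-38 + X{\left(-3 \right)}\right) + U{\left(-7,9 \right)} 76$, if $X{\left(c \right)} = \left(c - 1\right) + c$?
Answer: $883$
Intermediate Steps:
$U{\left(M,D \right)} = -2$ ($U{\left(M,D \right)} = -4 + 2 = -2$)
$X{\left(c \right)} = -1 + 2 c$ ($X{\left(c \right)} = \left(-1 + c\right) + c = -1 + 2 c$)
$\left(-7 - 16\right) \left(-38 + X{\left(-3 \right)}\right) + U{\left(-7,9 \right)} 76 = \left(-7 - 16\right) \left(-38 + \left(-1 + 2 \left(-3\right)\right)\right) - 152 = \left(-7 - 16\right) \left(-38 - 7\right) - 152 = - 23 \left(-38 - 7\right) - 152 = \left(-23\right) \left(-45\right) - 152 = 1035 - 152 = 883$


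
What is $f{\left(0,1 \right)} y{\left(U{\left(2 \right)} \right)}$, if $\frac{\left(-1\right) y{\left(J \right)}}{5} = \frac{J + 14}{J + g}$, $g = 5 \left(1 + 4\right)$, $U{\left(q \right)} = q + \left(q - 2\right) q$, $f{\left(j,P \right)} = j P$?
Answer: $0$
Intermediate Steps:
$f{\left(j,P \right)} = P j$
$U{\left(q \right)} = q + q \left(-2 + q\right)$ ($U{\left(q \right)} = q + \left(q - 2\right) q = q + \left(-2 + q\right) q = q + q \left(-2 + q\right)$)
$g = 25$ ($g = 5 \cdot 5 = 25$)
$y{\left(J \right)} = - \frac{5 \left(14 + J\right)}{25 + J}$ ($y{\left(J \right)} = - 5 \frac{J + 14}{J + 25} = - 5 \frac{14 + J}{25 + J} = - \frac{5 \left(14 + J\right)}{25 + J}$)
$f{\left(0,1 \right)} y{\left(U{\left(2 \right)} \right)} = 1 \cdot 0 \frac{5 \left(-14 - 2 \left(-1 + 2\right)\right)}{25 + 2 \left(-1 + 2\right)} = 0 \frac{5 \left(-14 - 2 \cdot 1\right)}{25 + 2 \cdot 1} = 0 \frac{5 \left(-14 - 2\right)}{25 + 2} = 0 \frac{5 \left(-14 - 2\right)}{27} = 0 \cdot 5 \cdot \frac{1}{27} \left(-16\right) = 0 \left(- \frac{80}{27}\right) = 0$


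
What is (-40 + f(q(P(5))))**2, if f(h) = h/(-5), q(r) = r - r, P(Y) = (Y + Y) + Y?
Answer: 1600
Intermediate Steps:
P(Y) = 3*Y (P(Y) = 2*Y + Y = 3*Y)
q(r) = 0
f(h) = -h/5 (f(h) = h*(-1/5) = -h/5)
(-40 + f(q(P(5))))**2 = (-40 - 1/5*0)**2 = (-40 + 0)**2 = (-40)**2 = 1600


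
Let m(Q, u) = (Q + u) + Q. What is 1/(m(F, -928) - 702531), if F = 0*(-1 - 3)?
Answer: -1/703459 ≈ -1.4215e-6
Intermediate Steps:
F = 0 (F = 0*(-4) = 0)
m(Q, u) = u + 2*Q
1/(m(F, -928) - 702531) = 1/((-928 + 2*0) - 702531) = 1/((-928 + 0) - 702531) = 1/(-928 - 702531) = 1/(-703459) = -1/703459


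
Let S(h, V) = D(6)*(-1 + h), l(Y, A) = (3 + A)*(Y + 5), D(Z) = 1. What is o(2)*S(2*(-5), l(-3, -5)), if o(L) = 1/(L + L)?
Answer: -11/4 ≈ -2.7500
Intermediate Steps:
l(Y, A) = (3 + A)*(5 + Y)
S(h, V) = -1 + h (S(h, V) = 1*(-1 + h) = -1 + h)
o(L) = 1/(2*L)
o(2)*S(2*(-5), l(-3, -5)) = ((1/2)/2)*(-1 + 2*(-5)) = ((1/2)*(1/2))*(-1 - 10) = (1/4)*(-11) = -11/4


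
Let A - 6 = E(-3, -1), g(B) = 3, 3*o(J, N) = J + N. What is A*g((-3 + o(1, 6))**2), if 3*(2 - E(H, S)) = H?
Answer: 27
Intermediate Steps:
o(J, N) = J/3 + N/3 (o(J, N) = (J + N)/3 = J/3 + N/3)
E(H, S) = 2 - H/3
A = 9 (A = 6 + (2 - 1/3*(-3)) = 6 + (2 + 1) = 6 + 3 = 9)
A*g((-3 + o(1, 6))**2) = 9*3 = 27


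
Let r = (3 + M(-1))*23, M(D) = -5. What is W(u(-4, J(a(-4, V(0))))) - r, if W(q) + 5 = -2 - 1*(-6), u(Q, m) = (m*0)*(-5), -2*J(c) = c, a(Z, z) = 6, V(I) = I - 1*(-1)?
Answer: 45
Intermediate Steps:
V(I) = 1 + I (V(I) = I + 1 = 1 + I)
J(c) = -c/2
u(Q, m) = 0 (u(Q, m) = 0*(-5) = 0)
W(q) = -1 (W(q) = -5 + (-2 - 1*(-6)) = -5 + (-2 + 6) = -5 + 4 = -1)
r = -46 (r = (3 - 5)*23 = -2*23 = -46)
W(u(-4, J(a(-4, V(0))))) - r = -1 - 1*(-46) = -1 + 46 = 45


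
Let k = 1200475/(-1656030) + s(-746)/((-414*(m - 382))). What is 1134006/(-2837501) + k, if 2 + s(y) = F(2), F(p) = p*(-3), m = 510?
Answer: -1166616137896723/1037536281251424 ≈ -1.1244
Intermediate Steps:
F(p) = -3*p
s(y) = -8 (s(y) = -2 - 3*2 = -2 - 6 = -8)
k = -265009679/365651424 (k = 1200475/(-1656030) - 8*(-1/(414*(510 - 382))) = 1200475*(-1/1656030) - 8/((-414*128)) = -240095/331206 - 8/(-52992) = -240095/331206 - 8*(-1/52992) = -240095/331206 + 1/6624 = -265009679/365651424 ≈ -0.72476)
1134006/(-2837501) + k = 1134006/(-2837501) - 265009679/365651424 = 1134006*(-1/2837501) - 265009679/365651424 = -1134006/2837501 - 265009679/365651424 = -1166616137896723/1037536281251424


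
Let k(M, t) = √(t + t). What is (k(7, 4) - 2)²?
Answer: 12 - 8*√2 ≈ 0.68629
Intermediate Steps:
k(M, t) = √2*√t (k(M, t) = √(2*t) = √2*√t)
(k(7, 4) - 2)² = (√2*√4 - 2)² = (√2*2 - 2)² = (2*√2 - 2)² = (-2 + 2*√2)²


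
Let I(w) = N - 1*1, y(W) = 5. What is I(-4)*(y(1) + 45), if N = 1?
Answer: 0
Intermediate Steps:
I(w) = 0 (I(w) = 1 - 1*1 = 1 - 1 = 0)
I(-4)*(y(1) + 45) = 0*(5 + 45) = 0*50 = 0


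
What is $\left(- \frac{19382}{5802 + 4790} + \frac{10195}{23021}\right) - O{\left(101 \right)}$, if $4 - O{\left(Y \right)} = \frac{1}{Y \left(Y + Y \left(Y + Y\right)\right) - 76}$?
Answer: $- \frac{1360013313466969}{252461412390032} \approx -5.387$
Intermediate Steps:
$O{\left(Y \right)} = 4 - \frac{1}{-76 + Y \left(Y + 2 Y^{2}\right)}$ ($O{\left(Y \right)} = 4 - \frac{1}{Y \left(Y + Y \left(Y + Y\right)\right) - 76} = 4 - \frac{1}{Y \left(Y + Y 2 Y\right) - 76} = 4 - \frac{1}{Y \left(Y + 2 Y^{2}\right) - 76} = 4 - \frac{1}{-76 + Y \left(Y + 2 Y^{2}\right)}$)
$\left(- \frac{19382}{5802 + 4790} + \frac{10195}{23021}\right) - O{\left(101 \right)} = \left(- \frac{19382}{5802 + 4790} + \frac{10195}{23021}\right) - \frac{-305 + 4 \cdot 101^{2} + 8 \cdot 101^{3}}{-76 + 101^{2} + 2 \cdot 101^{3}} = \left(- \frac{19382}{10592} + 10195 \cdot \frac{1}{23021}\right) - \frac{-305 + 4 \cdot 10201 + 8 \cdot 1030301}{-76 + 10201 + 2 \cdot 1030301} = \left(\left(-19382\right) \frac{1}{10592} + \frac{10195}{23021}\right) - \frac{-305 + 40804 + 8242408}{-76 + 10201 + 2060602} = \left(- \frac{9691}{5296} + \frac{10195}{23021}\right) - \frac{1}{2070727} \cdot 8282907 = - \frac{169103791}{121919216} - \frac{1}{2070727} \cdot 8282907 = - \frac{169103791}{121919216} - \frac{8282907}{2070727} = - \frac{1360013313466969}{252461412390032}$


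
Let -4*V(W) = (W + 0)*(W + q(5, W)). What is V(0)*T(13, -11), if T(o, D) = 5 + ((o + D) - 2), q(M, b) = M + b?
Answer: 0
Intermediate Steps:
T(o, D) = 3 + D + o (T(o, D) = 5 + ((D + o) - 2) = 5 + (-2 + D + o) = 3 + D + o)
V(W) = -W*(5 + 2*W)/4 (V(W) = -(W + 0)*(W + (5 + W))/4 = -W*(5 + 2*W)/4)
V(0)*T(13, -11) = (-¼*0*(5 + 2*0))*(3 - 11 + 13) = -¼*0*(5 + 0)*5 = -¼*0*5*5 = 0*5 = 0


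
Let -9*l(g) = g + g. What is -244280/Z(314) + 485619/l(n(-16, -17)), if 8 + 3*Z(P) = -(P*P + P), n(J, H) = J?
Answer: 216175796529/1582688 ≈ 1.3659e+5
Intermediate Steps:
l(g) = -2*g/9 (l(g) = -(g + g)/9 = -2*g/9)
Z(P) = -8/3 - P/3 - P**2/3 (Z(P) = -8/3 + (-(P*P + P))/3 = -8/3 + (-(P**2 + P))/3 = -8/3 + (-(P + P**2))/3 = -8/3 + (-P - P**2)/3 = -8/3 + (-P/3 - P**2/3) = -8/3 - P/3 - P**2/3)
-244280/Z(314) + 485619/l(n(-16, -17)) = -244280/(-8/3 - 1/3*314 - 1/3*314**2) + 485619/((-2/9*(-16))) = -244280/(-8/3 - 314/3 - 1/3*98596) + 485619/(32/9) = -244280/(-8/3 - 314/3 - 98596/3) + 485619*(9/32) = -244280/(-98918/3) + 4370571/32 = -244280*(-3/98918) + 4370571/32 = 366420/49459 + 4370571/32 = 216175796529/1582688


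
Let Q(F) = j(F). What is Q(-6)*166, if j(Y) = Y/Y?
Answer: 166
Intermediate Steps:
j(Y) = 1
Q(F) = 1
Q(-6)*166 = 1*166 = 166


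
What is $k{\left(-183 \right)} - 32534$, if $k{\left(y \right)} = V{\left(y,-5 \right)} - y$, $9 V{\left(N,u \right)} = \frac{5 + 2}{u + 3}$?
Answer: $- \frac{582325}{18} \approx -32351.0$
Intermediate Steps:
$V{\left(N,u \right)} = \frac{7}{9 \left(3 + u\right)}$ ($V{\left(N,u \right)} = \frac{\left(5 + 2\right) \frac{1}{u + 3}}{9} = \frac{7 \frac{1}{3 + u}}{9} = \frac{7}{9 \left(3 + u\right)}$)
$k{\left(y \right)} = - \frac{7}{18} - y$ ($k{\left(y \right)} = \frac{7}{9 \left(3 - 5\right)} - y = \frac{7}{9 \left(-2\right)} - y = \frac{7}{9} \left(- \frac{1}{2}\right) - y = - \frac{7}{18} - y$)
$k{\left(-183 \right)} - 32534 = \left(- \frac{7}{18} - -183\right) - 32534 = \left(- \frac{7}{18} + 183\right) - 32534 = \frac{3287}{18} - 32534 = - \frac{582325}{18}$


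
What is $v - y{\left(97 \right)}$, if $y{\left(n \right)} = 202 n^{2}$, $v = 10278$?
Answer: $-1890340$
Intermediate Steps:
$v - y{\left(97 \right)} = 10278 - 202 \cdot 97^{2} = 10278 - 202 \cdot 9409 = 10278 - 1900618 = -1890340$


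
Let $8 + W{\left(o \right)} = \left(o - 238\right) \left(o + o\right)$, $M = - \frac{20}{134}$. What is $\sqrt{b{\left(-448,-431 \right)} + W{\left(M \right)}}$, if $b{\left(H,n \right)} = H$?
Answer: $\frac{2 i \sqrt{431966}}{67} \approx 19.619 i$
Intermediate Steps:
$M = - \frac{10}{67}$ ($M = \left(-20\right) \frac{1}{134} = - \frac{10}{67} \approx -0.14925$)
$W{\left(o \right)} = -8 + 2 o \left(-238 + o\right)$ ($W{\left(o \right)} = -8 + \left(o - 238\right) \left(o + o\right) = -8 + \left(o - 238\right) 2 o = -8 + \left(-238 + o\right) 2 o = -8 + 2 o \left(-238 + o\right)$)
$\sqrt{b{\left(-448,-431 \right)} + W{\left(M \right)}} = \sqrt{-448 - \left(- \frac{4224}{67} - \frac{200}{4489}\right)} = \sqrt{-448 + \left(-8 + \frac{4760}{67} + 2 \cdot \frac{100}{4489}\right)} = \sqrt{-448 + \left(-8 + \frac{4760}{67} + \frac{200}{4489}\right)} = \sqrt{-448 + \frac{283208}{4489}} = \sqrt{- \frac{1727864}{4489}} = \frac{2 i \sqrt{431966}}{67}$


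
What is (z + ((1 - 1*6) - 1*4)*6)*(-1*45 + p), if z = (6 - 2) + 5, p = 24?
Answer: 945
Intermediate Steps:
z = 9 (z = 4 + 5 = 9)
(z + ((1 - 1*6) - 1*4)*6)*(-1*45 + p) = (9 + ((1 - 1*6) - 1*4)*6)*(-1*45 + 24) = (9 + ((1 - 6) - 4)*6)*(-45 + 24) = (9 + (-5 - 4)*6)*(-21) = (9 - 9*6)*(-21) = (9 - 54)*(-21) = -45*(-21) = 945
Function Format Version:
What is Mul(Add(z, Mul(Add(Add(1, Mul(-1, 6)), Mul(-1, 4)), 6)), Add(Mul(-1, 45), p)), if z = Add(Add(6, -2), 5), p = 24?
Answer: 945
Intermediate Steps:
z = 9 (z = Add(4, 5) = 9)
Mul(Add(z, Mul(Add(Add(1, Mul(-1, 6)), Mul(-1, 4)), 6)), Add(Mul(-1, 45), p)) = Mul(Add(9, Mul(Add(Add(1, Mul(-1, 6)), Mul(-1, 4)), 6)), Add(Mul(-1, 45), 24)) = Mul(Add(9, Mul(Add(Add(1, -6), -4), 6)), Add(-45, 24)) = Mul(Add(9, Mul(Add(-5, -4), 6)), -21) = Mul(Add(9, Mul(-9, 6)), -21) = Mul(Add(9, -54), -21) = Mul(-45, -21) = 945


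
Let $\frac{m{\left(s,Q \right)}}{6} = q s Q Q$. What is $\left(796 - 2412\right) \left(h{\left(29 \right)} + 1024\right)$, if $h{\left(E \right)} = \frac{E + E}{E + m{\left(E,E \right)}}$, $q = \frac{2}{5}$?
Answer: $- \frac{16708370208}{10097} \approx -1.6548 \cdot 10^{6}$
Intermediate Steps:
$q = \frac{2}{5}$ ($q = 2 \cdot \frac{1}{5} = \frac{2}{5} \approx 0.4$)
$m{\left(s,Q \right)} = \frac{12 s Q^{2}}{5}$ ($m{\left(s,Q \right)} = 6 \frac{2 s Q Q}{5} = 6 \frac{2 Q s Q}{5} = 6 \frac{2 s Q^{2}}{5} = \frac{12 s Q^{2}}{5}$)
$h{\left(E \right)} = \frac{2 E}{E + \frac{12 E^{3}}{5}}$ ($h{\left(E \right)} = \frac{E + E}{E + \frac{12 E E^{2}}{5}} = \frac{2 E}{E + \frac{12 E^{3}}{5}}$)
$\left(796 - 2412\right) \left(h{\left(29 \right)} + 1024\right) = \left(796 - 2412\right) \left(\frac{10}{5 + 12 \cdot 29^{2}} + 1024\right) = - 1616 \left(\frac{10}{5 + 12 \cdot 841} + 1024\right) = - 1616 \left(\frac{10}{5 + 10092} + 1024\right) = - 1616 \left(\frac{10}{10097} + 1024\right) = \left(-1616\right) \frac{10339338}{10097} = - \frac{16708370208}{10097}$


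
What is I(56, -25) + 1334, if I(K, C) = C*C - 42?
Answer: 1917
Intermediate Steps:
I(K, C) = -42 + C² (I(K, C) = C² - 42 = -42 + C²)
I(56, -25) + 1334 = (-42 + (-25)²) + 1334 = (-42 + 625) + 1334 = 583 + 1334 = 1917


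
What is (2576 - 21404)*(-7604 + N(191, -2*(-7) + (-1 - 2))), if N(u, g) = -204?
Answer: 147009024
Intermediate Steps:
(2576 - 21404)*(-7604 + N(191, -2*(-7) + (-1 - 2))) = (2576 - 21404)*(-7604 - 204) = -18828*(-7808) = 147009024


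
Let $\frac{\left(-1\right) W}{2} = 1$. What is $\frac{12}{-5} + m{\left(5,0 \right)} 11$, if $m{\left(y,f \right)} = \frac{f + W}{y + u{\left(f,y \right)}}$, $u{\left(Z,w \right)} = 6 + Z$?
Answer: $- \frac{22}{5} \approx -4.4$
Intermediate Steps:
$W = -2$ ($W = \left(-2\right) 1 = -2$)
$m{\left(y,f \right)} = \frac{-2 + f}{6 + f + y}$ ($m{\left(y,f \right)} = \frac{f - 2}{y + \left(6 + f\right)} = \frac{-2 + f}{6 + f + y}$)
$\frac{12}{-5} + m{\left(5,0 \right)} 11 = \frac{12}{-5} + \frac{-2 + 0}{6 + 0 + 5} \cdot 11 = 12 \left(- \frac{1}{5}\right) + \frac{1}{11} \left(-2\right) 11 = - \frac{12}{5} + \frac{1}{11} \left(-2\right) 11 = - \frac{12}{5} - 2 = - \frac{22}{5}$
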